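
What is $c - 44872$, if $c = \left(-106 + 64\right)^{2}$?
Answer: $-43108$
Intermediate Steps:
$c = 1764$ ($c = \left(-42\right)^{2} = 1764$)
$c - 44872 = 1764 - 44872 = -43108$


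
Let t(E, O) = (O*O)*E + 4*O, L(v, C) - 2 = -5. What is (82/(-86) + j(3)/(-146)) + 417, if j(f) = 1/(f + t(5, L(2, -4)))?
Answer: 94029797/226008 ≈ 416.05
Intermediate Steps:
L(v, C) = -3 (L(v, C) = 2 - 5 = -3)
t(E, O) = 4*O + E*O**2 (t(E, O) = O**2*E + 4*O = E*O**2 + 4*O = 4*O + E*O**2)
j(f) = 1/(33 + f) (j(f) = 1/(f - 3*(4 + 5*(-3))) = 1/(f - 3*(4 - 15)) = 1/(f - 3*(-11)) = 1/(f + 33) = 1/(33 + f))
(82/(-86) + j(3)/(-146)) + 417 = (82/(-86) + 1/((33 + 3)*(-146))) + 417 = (82*(-1/86) - 1/146/36) + 417 = (-41/43 + (1/36)*(-1/146)) + 417 = (-41/43 - 1/5256) + 417 = -215539/226008 + 417 = 94029797/226008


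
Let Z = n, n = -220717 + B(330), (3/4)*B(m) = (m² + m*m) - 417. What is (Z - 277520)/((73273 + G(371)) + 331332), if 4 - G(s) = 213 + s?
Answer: -208393/404025 ≈ -0.51579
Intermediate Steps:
G(s) = -209 - s (G(s) = 4 - (213 + s) = 4 + (-213 - s) = -209 - s)
B(m) = -556 + 8*m²/3 (B(m) = 4*((m² + m*m) - 417)/3 = 4*((m² + m²) - 417)/3 = 4*(2*m² - 417)/3 = 4*(-417 + 2*m²)/3 = -556 + 8*m²/3)
n = 69127 (n = -220717 + (-556 + (8/3)*330²) = -220717 + (-556 + (8/3)*108900) = -220717 + (-556 + 290400) = -220717 + 289844 = 69127)
Z = 69127
(Z - 277520)/((73273 + G(371)) + 331332) = (69127 - 277520)/((73273 + (-209 - 1*371)) + 331332) = -208393/((73273 + (-209 - 371)) + 331332) = -208393/((73273 - 580) + 331332) = -208393/(72693 + 331332) = -208393/404025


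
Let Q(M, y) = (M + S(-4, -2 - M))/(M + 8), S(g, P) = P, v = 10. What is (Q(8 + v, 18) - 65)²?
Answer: 715716/169 ≈ 4235.0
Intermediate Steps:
Q(M, y) = -2/(8 + M) (Q(M, y) = (M + (-2 - M))/(M + 8) = -2/(8 + M))
(Q(8 + v, 18) - 65)² = (-2/(8 + (8 + 10)) - 65)² = (-2/(8 + 18) - 65)² = (-2/26 - 65)² = (-2*1/26 - 65)² = (-1/13 - 65)² = (-846/13)² = 715716/169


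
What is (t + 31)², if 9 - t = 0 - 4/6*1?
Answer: 14884/9 ≈ 1653.8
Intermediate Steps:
t = 29/3 (t = 9 - (0 - 4/6*1) = 9 - (0 - 4*⅙*1) = 9 - (0 - ⅔*1) = 9 - (0 - ⅔) = 9 - 1*(-⅔) = 9 + ⅔ = 29/3 ≈ 9.6667)
(t + 31)² = (29/3 + 31)² = (122/3)² = 14884/9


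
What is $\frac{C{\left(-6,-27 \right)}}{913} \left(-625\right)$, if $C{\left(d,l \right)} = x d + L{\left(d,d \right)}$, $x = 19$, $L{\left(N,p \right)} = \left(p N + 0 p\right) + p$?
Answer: $\frac{52500}{913} \approx 57.503$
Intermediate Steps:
$L{\left(N,p \right)} = p + N p$ ($L{\left(N,p \right)} = \left(N p + 0\right) + p = N p + p = p + N p$)
$C{\left(d,l \right)} = 19 d + d \left(1 + d\right)$
$\frac{C{\left(-6,-27 \right)}}{913} \left(-625\right) = \frac{\left(-6\right) \left(20 - 6\right)}{913} \left(-625\right) = \left(-6\right) 14 \cdot \frac{1}{913} \left(-625\right) = \left(-84\right) \frac{1}{913} \left(-625\right) = \left(- \frac{84}{913}\right) \left(-625\right) = \frac{52500}{913}$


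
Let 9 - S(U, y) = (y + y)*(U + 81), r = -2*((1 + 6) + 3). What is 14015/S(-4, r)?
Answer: 14015/3089 ≈ 4.5371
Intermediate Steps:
r = -20 (r = -2*(7 + 3) = -2*10 = -20)
S(U, y) = 9 - 2*y*(81 + U) (S(U, y) = 9 - (y + y)*(U + 81) = 9 - 2*y*(81 + U))
14015/S(-4, r) = 14015/(9 - 162*(-20) - 2*(-4)*(-20)) = 14015/(9 + 3240 - 160) = 14015/3089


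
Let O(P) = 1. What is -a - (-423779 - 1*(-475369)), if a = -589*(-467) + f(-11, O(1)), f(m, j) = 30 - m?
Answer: -326694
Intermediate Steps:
a = 275104 (a = -589*(-467) + (30 - 1*(-11)) = 275063 + (30 + 11) = 275063 + 41 = 275104)
-a - (-423779 - 1*(-475369)) = -1*275104 - (-423779 - 1*(-475369)) = -275104 - (-423779 + 475369) = -275104 - 1*51590 = -275104 - 51590 = -326694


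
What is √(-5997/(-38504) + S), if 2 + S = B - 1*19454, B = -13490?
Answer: 3*I*√1356781263518/19252 ≈ 181.51*I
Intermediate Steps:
S = -32946 (S = -2 + (-13490 - 1*19454) = -2 + (-13490 - 19454) = -2 - 32944 = -32946)
√(-5997/(-38504) + S) = √(-5997/(-38504) - 32946) = √(-5997*(-1/38504) - 32946) = √(5997/38504 - 32946) = √(-1268546787/38504) = 3*I*√1356781263518/19252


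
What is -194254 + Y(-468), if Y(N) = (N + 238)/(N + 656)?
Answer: -18259991/94 ≈ -1.9426e+5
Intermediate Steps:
Y(N) = (238 + N)/(656 + N)
-194254 + Y(-468) = -194254 + (238 - 468)/(656 - 468) = -194254 - 230/188 = -194254 + (1/188)*(-230) = -194254 - 115/94 = -18259991/94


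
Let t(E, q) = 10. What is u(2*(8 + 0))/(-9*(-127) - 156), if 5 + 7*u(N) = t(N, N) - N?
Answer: -11/6909 ≈ -0.0015921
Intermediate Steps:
u(N) = 5/7 - N/7 (u(N) = -5/7 + (10 - N)/7 = -5/7 + (10/7 - N/7) = 5/7 - N/7)
u(2*(8 + 0))/(-9*(-127) - 156) = (5/7 - 2*(8 + 0)/7)/(-9*(-127) - 156) = (5/7 - 2*8/7)/(1143 - 156) = (5/7 - 1/7*16)/987 = (5/7 - 16/7)*(1/987) = -11/7*1/987 = -11/6909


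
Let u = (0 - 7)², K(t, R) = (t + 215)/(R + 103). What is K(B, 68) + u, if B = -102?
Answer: 8492/171 ≈ 49.661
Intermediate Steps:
K(t, R) = (215 + t)/(103 + R)
u = 49 (u = (-7)² = 49)
K(B, 68) + u = (215 - 102)/(103 + 68) + 49 = 113/171 + 49 = 8492/171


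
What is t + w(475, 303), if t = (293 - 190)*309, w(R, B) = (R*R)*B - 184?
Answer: 68396018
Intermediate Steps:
w(R, B) = -184 + B*R² (w(R, B) = R²*B - 184 = B*R² - 184 = -184 + B*R²)
t = 31827 (t = 103*309 = 31827)
t + w(475, 303) = 31827 + (-184 + 303*475²) = 31827 + (-184 + 303*225625) = 31827 + (-184 + 68364375) = 31827 + 68364191 = 68396018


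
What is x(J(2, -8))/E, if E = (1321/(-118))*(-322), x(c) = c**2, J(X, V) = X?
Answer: 236/212681 ≈ 0.0011096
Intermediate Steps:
E = 212681/59 (E = (1321*(-1/118))*(-322) = -1321/118*(-322) = 212681/59 ≈ 3604.8)
x(J(2, -8))/E = 2**2/(212681/59) = 4*(59/212681) = 236/212681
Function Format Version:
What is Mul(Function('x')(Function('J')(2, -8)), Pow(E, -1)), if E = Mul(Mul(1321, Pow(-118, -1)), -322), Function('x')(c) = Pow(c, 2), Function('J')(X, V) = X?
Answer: Rational(236, 212681) ≈ 0.0011096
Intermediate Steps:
E = Rational(212681, 59) (E = Mul(Mul(1321, Rational(-1, 118)), -322) = Mul(Rational(-1321, 118), -322) = Rational(212681, 59) ≈ 3604.8)
Mul(Function('x')(Function('J')(2, -8)), Pow(E, -1)) = Mul(Pow(2, 2), Pow(Rational(212681, 59), -1)) = Mul(4, Rational(59, 212681)) = Rational(236, 212681)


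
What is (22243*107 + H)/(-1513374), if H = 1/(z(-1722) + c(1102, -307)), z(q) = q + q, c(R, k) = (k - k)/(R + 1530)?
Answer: -8196723443/5212060056 ≈ -1.5726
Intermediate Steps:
c(R, k) = 0 (c(R, k) = 0/(1530 + R) = 0)
z(q) = 2*q
H = -1/3444 (H = 1/(2*(-1722) + 0) = 1/(-3444 + 0) = 1/(-3444) = -1/3444 ≈ -0.00029036)
(22243*107 + H)/(-1513374) = (22243*107 - 1/3444)/(-1513374) = (2380001 - 1/3444)*(-1/1513374) = (8196723443/3444)*(-1/1513374) = -8196723443/5212060056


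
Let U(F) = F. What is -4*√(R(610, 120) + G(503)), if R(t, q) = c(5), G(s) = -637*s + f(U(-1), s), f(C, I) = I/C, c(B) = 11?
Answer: -4*I*√320903 ≈ -2265.9*I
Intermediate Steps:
G(s) = -638*s (G(s) = -637*s + s/(-1) = -637*s + s*(-1) = -637*s - s = -638*s)
R(t, q) = 11
-4*√(R(610, 120) + G(503)) = -4*√(11 - 638*503) = -4*√(11 - 320914) = -4*I*√320903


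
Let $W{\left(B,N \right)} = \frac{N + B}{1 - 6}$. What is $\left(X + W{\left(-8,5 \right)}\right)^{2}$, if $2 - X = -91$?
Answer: $\frac{219024}{25} \approx 8761.0$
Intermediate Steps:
$W{\left(B,N \right)} = - \frac{B}{5} - \frac{N}{5}$ ($W{\left(B,N \right)} = \frac{B + N}{-5} = \left(B + N\right) \left(- \frac{1}{5}\right) = - \frac{B}{5} - \frac{N}{5}$)
$X = 93$ ($X = 2 - -91 = 2 + 91 = 93$)
$\left(X + W{\left(-8,5 \right)}\right)^{2} = \left(93 - - \frac{3}{5}\right)^{2} = \left(93 + \left(\frac{8}{5} - 1\right)\right)^{2} = \left(93 + \frac{3}{5}\right)^{2} = \left(\frac{468}{5}\right)^{2} = \frac{219024}{25}$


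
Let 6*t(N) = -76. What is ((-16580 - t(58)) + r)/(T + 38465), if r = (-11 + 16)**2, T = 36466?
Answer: -49627/224793 ≈ -0.22077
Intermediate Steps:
t(N) = -38/3 (t(N) = (1/6)*(-76) = -38/3)
r = 25 (r = 5**2 = 25)
((-16580 - t(58)) + r)/(T + 38465) = ((-16580 - 1*(-38/3)) + 25)/(36466 + 38465) = ((-16580 + 38/3) + 25)/74931 = (-49702/3 + 25)*(1/74931) = -49627/3*1/74931 = -49627/224793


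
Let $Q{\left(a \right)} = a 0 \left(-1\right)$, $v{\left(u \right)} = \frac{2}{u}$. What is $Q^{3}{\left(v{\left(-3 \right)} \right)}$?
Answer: $0$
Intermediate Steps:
$Q{\left(a \right)} = 0$ ($Q{\left(a \right)} = 0 \left(-1\right) = 0$)
$Q^{3}{\left(v{\left(-3 \right)} \right)} = 0^{3} = 0$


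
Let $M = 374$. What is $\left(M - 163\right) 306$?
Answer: $64566$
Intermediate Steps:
$\left(M - 163\right) 306 = \left(374 - 163\right) 306 = 211 \cdot 306 = 64566$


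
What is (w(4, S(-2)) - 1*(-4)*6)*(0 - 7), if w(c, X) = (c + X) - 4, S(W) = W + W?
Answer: -140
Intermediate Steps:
S(W) = 2*W
w(c, X) = -4 + X + c (w(c, X) = (X + c) - 4 = -4 + X + c)
(w(4, S(-2)) - 1*(-4)*6)*(0 - 7) = ((-4 + 2*(-2) + 4) - 1*(-4)*6)*(0 - 7) = ((-4 - 4 + 4) + 4*6)*(-7) = (-4 + 24)*(-7) = 20*(-7) = -140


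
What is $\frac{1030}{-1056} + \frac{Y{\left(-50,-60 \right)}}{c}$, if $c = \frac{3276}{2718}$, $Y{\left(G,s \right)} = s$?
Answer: $- \frac{2438705}{48048} \approx -50.756$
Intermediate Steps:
$c = \frac{182}{151}$ ($c = 3276 \cdot \frac{1}{2718} = \frac{182}{151} \approx 1.2053$)
$\frac{1030}{-1056} + \frac{Y{\left(-50,-60 \right)}}{c} = \frac{1030}{-1056} - \frac{60}{\frac{182}{151}} = 1030 \left(- \frac{1}{1056}\right) - \frac{4530}{91} = - \frac{515}{528} - \frac{4530}{91} = - \frac{2438705}{48048}$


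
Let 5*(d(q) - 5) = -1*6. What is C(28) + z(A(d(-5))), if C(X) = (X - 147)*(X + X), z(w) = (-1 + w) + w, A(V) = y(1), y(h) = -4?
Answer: -6673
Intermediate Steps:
d(q) = 19/5 (d(q) = 5 + (-1*6)/5 = 5 + (⅕)*(-6) = 5 - 6/5 = 19/5)
A(V) = -4
z(w) = -1 + 2*w
C(X) = 2*X*(-147 + X) (C(X) = (-147 + X)*(2*X) = 2*X*(-147 + X))
C(28) + z(A(d(-5))) = 2*28*(-147 + 28) + (-1 + 2*(-4)) = 2*28*(-119) + (-1 - 8) = -6664 - 9 = -6673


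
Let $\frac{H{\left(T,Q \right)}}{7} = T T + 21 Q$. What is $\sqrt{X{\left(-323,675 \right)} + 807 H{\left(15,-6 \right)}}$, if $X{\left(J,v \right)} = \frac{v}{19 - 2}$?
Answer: $\frac{9 \sqrt{1995494}}{17} \approx 747.86$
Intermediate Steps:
$H{\left(T,Q \right)} = 7 T^{2} + 147 Q$ ($H{\left(T,Q \right)} = 7 \left(T T + 21 Q\right) = 7 \left(T^{2} + 21 Q\right) = 7 T^{2} + 147 Q$)
$X{\left(J,v \right)} = \frac{v}{17}$
$\sqrt{X{\left(-323,675 \right)} + 807 H{\left(15,-6 \right)}} = \sqrt{\frac{1}{17} \cdot 675 + 807 \left(7 \cdot 15^{2} + 147 \left(-6\right)\right)} = \sqrt{\frac{675}{17} + 807 \left(7 \cdot 225 - 882\right)} = \sqrt{\frac{675}{17} + 807 \left(1575 - 882\right)} = \sqrt{\frac{675}{17} + 807 \cdot 693} = \sqrt{\frac{675}{17} + 559251} = \sqrt{\frac{9507942}{17}} = \frac{9 \sqrt{1995494}}{17}$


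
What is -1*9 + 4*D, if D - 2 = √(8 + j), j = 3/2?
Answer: -1 + 2*√38 ≈ 11.329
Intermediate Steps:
j = 3/2 (j = 3*(½) = 3/2 ≈ 1.5000)
D = 2 + √38/2 (D = 2 + √(8 + 3/2) = 2 + √(19/2) = 2 + √38/2 ≈ 5.0822)
-1*9 + 4*D = -1*9 + 4*(2 + √38/2) = -9 + (8 + 2*√38) = -1 + 2*√38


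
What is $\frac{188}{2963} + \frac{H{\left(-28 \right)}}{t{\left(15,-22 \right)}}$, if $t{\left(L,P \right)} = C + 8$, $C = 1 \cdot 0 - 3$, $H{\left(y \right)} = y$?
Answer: $- \frac{82024}{14815} \approx -5.5366$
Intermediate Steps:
$C = -3$ ($C = 0 - 3 = -3$)
$t{\left(L,P \right)} = 5$ ($t{\left(L,P \right)} = -3 + 8 = 5$)
$\frac{188}{2963} + \frac{H{\left(-28 \right)}}{t{\left(15,-22 \right)}} = \frac{188}{2963} - \frac{28}{5} = - \frac{82024}{14815}$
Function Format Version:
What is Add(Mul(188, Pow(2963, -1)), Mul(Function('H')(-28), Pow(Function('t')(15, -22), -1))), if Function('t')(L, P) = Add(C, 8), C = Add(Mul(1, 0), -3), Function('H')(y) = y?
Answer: Rational(-82024, 14815) ≈ -5.5366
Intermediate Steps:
C = -3 (C = Add(0, -3) = -3)
Function('t')(L, P) = 5 (Function('t')(L, P) = Add(-3, 8) = 5)
Add(Mul(188, Pow(2963, -1)), Mul(Function('H')(-28), Pow(Function('t')(15, -22), -1))) = Add(Mul(188, Pow(2963, -1)), Mul(-28, Pow(5, -1))) = Add(Mul(188, Rational(1, 2963)), Mul(-28, Rational(1, 5))) = Add(Rational(188, 2963), Rational(-28, 5)) = Rational(-82024, 14815)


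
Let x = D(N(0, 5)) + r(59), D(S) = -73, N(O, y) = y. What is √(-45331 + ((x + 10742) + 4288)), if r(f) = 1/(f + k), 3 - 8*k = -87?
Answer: I*√2398360290/281 ≈ 174.28*I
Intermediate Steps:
k = 45/4 (k = 3/8 - ⅛*(-87) = 3/8 + 87/8 = 45/4 ≈ 11.250)
r(f) = 1/(45/4 + f) (r(f) = 1/(f + 45/4) = 1/(45/4 + f))
x = -20509/281 (x = -73 + 4/(45 + 4*59) = -73 + 4/(45 + 236) = -73 + 4/281 = -20509/281 ≈ -72.986)
√(-45331 + ((x + 10742) + 4288)) = √(-45331 + ((-20509/281 + 10742) + 4288)) = √(-45331 + (2997993/281 + 4288)) = √(-45331 + 4202921/281) = √(-8535090/281) = I*√2398360290/281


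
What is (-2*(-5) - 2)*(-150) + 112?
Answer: -1088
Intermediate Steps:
(-2*(-5) - 2)*(-150) + 112 = (10 - 2)*(-150) + 112 = 8*(-150) + 112 = -1200 + 112 = -1088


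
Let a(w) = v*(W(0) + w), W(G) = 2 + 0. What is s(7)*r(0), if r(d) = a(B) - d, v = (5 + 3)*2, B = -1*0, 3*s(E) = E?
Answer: 224/3 ≈ 74.667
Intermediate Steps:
s(E) = E/3
B = 0
W(G) = 2
v = 16 (v = 8*2 = 16)
a(w) = 32 + 16*w (a(w) = 16*(2 + w) = 32 + 16*w)
r(d) = 32 - d (r(d) = (32 + 16*0) - d = (32 + 0) - d = 32 - d)
s(7)*r(0) = ((⅓)*7)*(32 - 1*0) = 7*(32 + 0)/3 = (7/3)*32 = 224/3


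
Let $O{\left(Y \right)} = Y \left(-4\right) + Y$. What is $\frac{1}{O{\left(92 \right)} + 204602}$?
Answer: $\frac{1}{204326} \approx 4.8941 \cdot 10^{-6}$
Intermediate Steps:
$O{\left(Y \right)} = - 3 Y$ ($O{\left(Y \right)} = - 4 Y + Y = - 3 Y$)
$\frac{1}{O{\left(92 \right)} + 204602} = \frac{1}{\left(-3\right) 92 + 204602} = \frac{1}{-276 + 204602} = \frac{1}{204326}$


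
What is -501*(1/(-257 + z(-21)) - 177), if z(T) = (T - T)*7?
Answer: 22790490/257 ≈ 88679.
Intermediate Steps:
z(T) = 0 (z(T) = 0*7 = 0)
-501*(1/(-257 + z(-21)) - 177) = -501*(1/(-257 + 0) - 177) = -501*(1/(-257) - 177) = -501*(-1/257 - 177) = -501*(-45490/257) = 22790490/257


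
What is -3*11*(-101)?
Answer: 3333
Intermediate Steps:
-3*11*(-101) = -33*(-101) = 3333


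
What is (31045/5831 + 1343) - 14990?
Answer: -11363516/833 ≈ -13642.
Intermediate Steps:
(31045/5831 + 1343) - 14990 = (31045*(1/5831) + 1343) - 14990 = (4435/833 + 1343) - 14990 = 1123154/833 - 14990 = -11363516/833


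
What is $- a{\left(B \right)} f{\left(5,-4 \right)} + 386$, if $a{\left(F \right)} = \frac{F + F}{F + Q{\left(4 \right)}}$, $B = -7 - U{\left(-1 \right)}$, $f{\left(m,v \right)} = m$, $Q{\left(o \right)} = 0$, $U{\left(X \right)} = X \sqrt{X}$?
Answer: $376$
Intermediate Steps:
$U{\left(X \right)} = X^{\frac{3}{2}}$
$B = -7 + i$ ($B = -7 - \left(-1\right)^{\frac{3}{2}} = -7 - - i = -7 + i \approx -7.0 + 1.0 i$)
$a{\left(F \right)} = 2$ ($a{\left(F \right)} = \frac{F + F}{F + 0} = \frac{2 F}{F} = 2$)
$- a{\left(B \right)} f{\left(5,-4 \right)} + 386 = \left(-1\right) 2 \cdot 5 + 386 = \left(-2\right) 5 + 386 = -10 + 386 = 376$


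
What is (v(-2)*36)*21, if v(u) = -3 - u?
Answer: -756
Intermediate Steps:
(v(-2)*36)*21 = ((-3 - 1*(-2))*36)*21 = ((-3 + 2)*36)*21 = -1*36*21 = -36*21 = -756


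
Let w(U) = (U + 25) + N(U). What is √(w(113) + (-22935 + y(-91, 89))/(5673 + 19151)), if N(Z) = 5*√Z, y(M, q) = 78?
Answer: √(21118118130 + 770288720*√113)/12412 ≈ 13.792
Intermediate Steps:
w(U) = 25 + U + 5*√U (w(U) = (U + 25) + 5*√U = (25 + U) + 5*√U = 25 + U + 5*√U)
√(w(113) + (-22935 + y(-91, 89))/(5673 + 19151)) = √((25 + 113 + 5*√113) + (-22935 + 78)/(5673 + 19151)) = √((138 + 5*√113) - 22857/24824) = √(3402855/24824 + 5*√113)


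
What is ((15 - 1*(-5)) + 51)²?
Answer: 5041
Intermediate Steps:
((15 - 1*(-5)) + 51)² = ((15 + 5) + 51)² = (20 + 51)² = 71² = 5041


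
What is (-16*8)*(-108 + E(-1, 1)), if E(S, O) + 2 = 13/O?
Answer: 12416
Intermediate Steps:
E(S, O) = -2 + 13/O
(-16*8)*(-108 + E(-1, 1)) = (-16*8)*(-108 + (-2 + 13/1)) = -128*(-108 + (-2 + 13*1)) = -128*(-108 + (-2 + 13)) = -128*(-108 + 11) = -128*(-97) = 12416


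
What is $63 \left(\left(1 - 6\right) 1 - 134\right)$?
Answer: $-8757$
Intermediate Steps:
$63 \left(\left(1 - 6\right) 1 - 134\right) = 63 \left(\left(-5\right) 1 - 134\right) = 63 \left(-5 - 134\right) = 63 \left(-139\right) = -8757$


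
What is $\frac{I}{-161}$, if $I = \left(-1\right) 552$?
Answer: $\frac{24}{7} \approx 3.4286$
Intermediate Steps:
$I = -552$
$\frac{I}{-161} = - \frac{552}{-161} = \left(-552\right) \left(- \frac{1}{161}\right) = \frac{24}{7}$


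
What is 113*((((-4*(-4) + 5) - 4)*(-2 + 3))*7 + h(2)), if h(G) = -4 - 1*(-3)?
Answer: 13334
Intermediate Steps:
h(G) = -1 (h(G) = -4 + 3 = -1)
113*((((-4*(-4) + 5) - 4)*(-2 + 3))*7 + h(2)) = 113*((((-4*(-4) + 5) - 4)*(-2 + 3))*7 - 1) = 113*((((16 + 5) - 4)*1)*7 - 1) = 113*(((21 - 4)*1)*7 - 1) = 113*((17*1)*7 - 1) = 113*(17*7 - 1) = 113*(119 - 1) = 113*118 = 13334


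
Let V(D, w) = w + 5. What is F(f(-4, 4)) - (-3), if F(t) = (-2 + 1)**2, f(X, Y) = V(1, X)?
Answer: 4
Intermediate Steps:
V(D, w) = 5 + w
f(X, Y) = 5 + X
F(t) = 1 (F(t) = (-1)**2 = 1)
F(f(-4, 4)) - (-3) = 1 - (-3) = 1 - 3*(-1) = 1 + 3 = 4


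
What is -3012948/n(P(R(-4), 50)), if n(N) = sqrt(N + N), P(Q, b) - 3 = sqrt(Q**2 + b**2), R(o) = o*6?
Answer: -1506474*sqrt(2)/sqrt(3 + 2*sqrt(769)) ≈ -2.7864e+5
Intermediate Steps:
R(o) = 6*o
P(Q, b) = 3 + sqrt(Q**2 + b**2)
n(N) = sqrt(2)*sqrt(N) (n(N) = sqrt(2*N) = sqrt(2)*sqrt(N))
-3012948/n(P(R(-4), 50)) = -3012948*sqrt(2)/(2*sqrt(3 + sqrt((6*(-4))**2 + 50**2))) = -3012948*sqrt(2)/(2*sqrt(3 + sqrt((-24)**2 + 2500))) = -3012948*sqrt(2)/(2*sqrt(3 + sqrt(576 + 2500))) = -3012948*sqrt(2)/(2*sqrt(3 + sqrt(3076))) = -3012948*sqrt(2)/(2*sqrt(3 + 2*sqrt(769))) = -1506474*sqrt(2)/sqrt(3 + 2*sqrt(769))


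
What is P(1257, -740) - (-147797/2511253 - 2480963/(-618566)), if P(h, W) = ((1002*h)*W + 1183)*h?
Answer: -1819893437497042269731359/1553375723198 ≈ -1.1716e+12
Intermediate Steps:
P(h, W) = h*(1183 + 1002*W*h) (P(h, W) = (1002*W*h + 1183)*h = (1183 + 1002*W*h)*h = h*(1183 + 1002*W*h))
P(1257, -740) - (-147797/2511253 - 2480963/(-618566)) = 1257*(1183 + 1002*(-740)*1257) - (-147797/2511253 - 2480963/(-618566)) = 1257*(1183 - 932040360) - (-147797*1/2511253 - 2480963*(-1/618566)) = 1257*(-932039177) - (-147797/2511253 + 2480963/618566) = -1171573245489 - 1*6138903577537/1553375723198 = -1171573245489 - 6138903577537/1553375723198 = -1819893437497042269731359/1553375723198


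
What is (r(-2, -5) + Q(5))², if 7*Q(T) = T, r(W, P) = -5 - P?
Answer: 25/49 ≈ 0.51020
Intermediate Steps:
Q(T) = T/7
(r(-2, -5) + Q(5))² = ((-5 - 1*(-5)) + (⅐)*5)² = ((-5 + 5) + 5/7)² = (0 + 5/7)² = (5/7)² = 25/49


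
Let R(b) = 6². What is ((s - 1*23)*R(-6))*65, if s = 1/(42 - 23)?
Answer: -1020240/19 ≈ -53697.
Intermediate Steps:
R(b) = 36
s = 1/19 ≈ 0.052632
((s - 1*23)*R(-6))*65 = ((1/19 - 1*23)*36)*65 = ((1/19 - 23)*36)*65 = -436/19*36*65 = -15696/19*65 = -1020240/19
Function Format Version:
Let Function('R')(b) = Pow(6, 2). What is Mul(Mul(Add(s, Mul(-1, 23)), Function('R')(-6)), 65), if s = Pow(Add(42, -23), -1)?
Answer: Rational(-1020240, 19) ≈ -53697.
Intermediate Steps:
Function('R')(b) = 36
s = Rational(1, 19) (s = Pow(19, -1) = Rational(1, 19) ≈ 0.052632)
Mul(Mul(Add(s, Mul(-1, 23)), Function('R')(-6)), 65) = Mul(Mul(Add(Rational(1, 19), Mul(-1, 23)), 36), 65) = Mul(Mul(Add(Rational(1, 19), -23), 36), 65) = Mul(Mul(Rational(-436, 19), 36), 65) = Mul(Rational(-15696, 19), 65) = Rational(-1020240, 19)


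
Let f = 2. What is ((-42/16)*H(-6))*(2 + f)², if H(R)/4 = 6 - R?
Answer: -2016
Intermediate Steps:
H(R) = 24 - 4*R (H(R) = 4*(6 - R) = 24 - 4*R)
((-42/16)*H(-6))*(2 + f)² = ((-42/16)*(24 - 4*(-6)))*(2 + 2)² = ((-42*1/16)*(24 + 24))*4² = -21/8*48*16 = -126*16 = -2016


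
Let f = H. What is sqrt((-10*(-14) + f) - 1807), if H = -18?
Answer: I*sqrt(1685) ≈ 41.049*I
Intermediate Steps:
f = -18
sqrt((-10*(-14) + f) - 1807) = sqrt((-10*(-14) - 18) - 1807) = sqrt((140 - 18) - 1807) = sqrt(122 - 1807) = sqrt(-1685) = I*sqrt(1685)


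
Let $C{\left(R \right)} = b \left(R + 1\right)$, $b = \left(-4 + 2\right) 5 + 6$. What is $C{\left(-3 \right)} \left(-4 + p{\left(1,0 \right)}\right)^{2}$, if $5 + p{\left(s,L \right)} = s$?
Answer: $512$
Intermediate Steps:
$p{\left(s,L \right)} = -5 + s$
$b = -4$ ($b = \left(-2\right) 5 + 6 = -10 + 6 = -4$)
$C{\left(R \right)} = -4 - 4 R$ ($C{\left(R \right)} = - 4 \left(R + 1\right) = - 4 \left(1 + R\right) = -4 - 4 R$)
$C{\left(-3 \right)} \left(-4 + p{\left(1,0 \right)}\right)^{2} = \left(-4 - -12\right) \left(-4 + \left(-5 + 1\right)\right)^{2} = \left(-4 + 12\right) \left(-4 - 4\right)^{2} = 8 \left(-8\right)^{2} = 8 \cdot 64 = 512$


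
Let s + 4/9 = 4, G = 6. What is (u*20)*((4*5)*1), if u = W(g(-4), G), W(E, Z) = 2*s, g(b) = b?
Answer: 25600/9 ≈ 2844.4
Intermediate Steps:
s = 32/9 (s = -4/9 + 4 = 32/9 ≈ 3.5556)
W(E, Z) = 64/9 (W(E, Z) = 2*(32/9) = 64/9)
u = 64/9 ≈ 7.1111
(u*20)*((4*5)*1) = ((64/9)*20)*((4*5)*1) = 1280*(20*1)/9 = (1280/9)*20 = 25600/9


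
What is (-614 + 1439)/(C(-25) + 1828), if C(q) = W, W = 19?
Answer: 825/1847 ≈ 0.44667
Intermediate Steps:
C(q) = 19
(-614 + 1439)/(C(-25) + 1828) = (-614 + 1439)/(19 + 1828) = 825/1847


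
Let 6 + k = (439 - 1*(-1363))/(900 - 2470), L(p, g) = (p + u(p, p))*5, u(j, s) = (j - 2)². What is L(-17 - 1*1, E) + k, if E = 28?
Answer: 1493739/785 ≈ 1902.9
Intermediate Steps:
u(j, s) = (-2 + j)²
L(p, g) = 5*p + 5*(-2 + p)² (L(p, g) = (p + (-2 + p)²)*5 = 5*p + 5*(-2 + p)²)
k = -5611/785 (k = -6 + (439 - 1*(-1363))/(900 - 2470) = -6 + (439 + 1363)/(-1570) = -6 + 1802*(-1/1570) = -6 - 901/785 = -5611/785 ≈ -7.1478)
L(-17 - 1*1, E) + k = (5*(-17 - 1*1) + 5*(-2 + (-17 - 1*1))²) - 5611/785 = (5*(-17 - 1) + 5*(-2 + (-17 - 1))²) - 5611/785 = (5*(-18) + 5*(-2 - 18)²) - 5611/785 = (-90 + 5*(-20)²) - 5611/785 = (-90 + 5*400) - 5611/785 = (-90 + 2000) - 5611/785 = 1910 - 5611/785 = 1493739/785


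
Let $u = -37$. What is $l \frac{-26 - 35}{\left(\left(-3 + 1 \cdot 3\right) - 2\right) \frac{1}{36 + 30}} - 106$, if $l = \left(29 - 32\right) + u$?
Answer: $-80626$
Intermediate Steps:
$l = -40$ ($l = \left(29 - 32\right) - 37 = -3 - 37 = -40$)
$l \frac{-26 - 35}{\left(\left(-3 + 1 \cdot 3\right) - 2\right) \frac{1}{36 + 30}} - 106 = - 40 \frac{-26 - 35}{\left(\left(-3 + 1 \cdot 3\right) - 2\right) \frac{1}{36 + 30}} - 106 = - 40 \left(- \frac{61}{\left(\left(-3 + 3\right) - 2\right) \frac{1}{66}}\right) - 106 = - 40 \left(- \frac{61}{\left(0 - 2\right) \frac{1}{66}}\right) - 106 = - 40 \left(- \frac{61}{\left(-2\right) \frac{1}{66}}\right) - 106 = - 40 \left(- \frac{61}{- \frac{1}{33}}\right) - 106 = - 40 \left(\left(-61\right) \left(-33\right)\right) - 106 = \left(-40\right) 2013 - 106 = -80520 - 106 = -80626$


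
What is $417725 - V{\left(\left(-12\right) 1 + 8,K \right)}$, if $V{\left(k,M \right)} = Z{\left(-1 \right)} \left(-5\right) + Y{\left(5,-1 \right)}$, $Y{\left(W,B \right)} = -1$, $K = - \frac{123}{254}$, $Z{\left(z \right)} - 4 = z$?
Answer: $417741$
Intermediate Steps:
$Z{\left(z \right)} = 4 + z$
$K = - \frac{123}{254}$ ($K = \left(-123\right) \frac{1}{254} = - \frac{123}{254} \approx -0.48425$)
$V{\left(k,M \right)} = -16$ ($V{\left(k,M \right)} = \left(4 - 1\right) \left(-5\right) - 1 = 3 \left(-5\right) - 1 = -15 - 1 = -16$)
$417725 - V{\left(\left(-12\right) 1 + 8,K \right)} = 417725 - -16 = 417725 + 16 = 417741$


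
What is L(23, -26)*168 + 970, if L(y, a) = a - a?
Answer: 970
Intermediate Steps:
L(y, a) = 0
L(23, -26)*168 + 970 = 0*168 + 970 = 0 + 970 = 970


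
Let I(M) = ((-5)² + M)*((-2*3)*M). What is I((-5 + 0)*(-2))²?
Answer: 4410000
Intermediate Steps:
I(M) = -6*M*(25 + M) (I(M) = (25 + M)*(-6*M) = -6*M*(25 + M))
I((-5 + 0)*(-2))² = (-6*(-5 + 0)*(-2)*(25 + (-5 + 0)*(-2)))² = (-6*(-5*(-2))*(25 - 5*(-2)))² = (-6*10*(25 + 10))² = (-6*10*35)² = (-2100)² = 4410000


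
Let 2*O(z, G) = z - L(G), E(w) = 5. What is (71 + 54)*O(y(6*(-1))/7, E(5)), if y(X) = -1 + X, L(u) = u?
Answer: -375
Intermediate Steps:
O(z, G) = z/2 - G/2 (O(z, G) = (z - G)/2 = z/2 - G/2)
(71 + 54)*O(y(6*(-1))/7, E(5)) = (71 + 54)*(((-1 + 6*(-1))/7)/2 - ½*5) = 125*(((-1 - 6)*(⅐))/2 - 5/2) = 125*((-7*⅐)/2 - 5/2) = 125*((½)*(-1) - 5/2) = 125*(-½ - 5/2) = 125*(-3) = -375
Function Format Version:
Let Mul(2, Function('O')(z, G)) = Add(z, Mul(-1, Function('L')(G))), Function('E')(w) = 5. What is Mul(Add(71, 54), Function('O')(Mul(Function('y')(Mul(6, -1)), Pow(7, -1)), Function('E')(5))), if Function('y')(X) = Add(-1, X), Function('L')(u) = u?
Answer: -375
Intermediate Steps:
Function('O')(z, G) = Add(Mul(Rational(1, 2), z), Mul(Rational(-1, 2), G)) (Function('O')(z, G) = Mul(Rational(1, 2), Add(z, Mul(-1, G))) = Add(Mul(Rational(1, 2), z), Mul(Rational(-1, 2), G)))
Mul(Add(71, 54), Function('O')(Mul(Function('y')(Mul(6, -1)), Pow(7, -1)), Function('E')(5))) = Mul(Add(71, 54), Add(Mul(Rational(1, 2), Mul(Add(-1, Mul(6, -1)), Pow(7, -1))), Mul(Rational(-1, 2), 5))) = Mul(125, Add(Mul(Rational(1, 2), Mul(Add(-1, -6), Rational(1, 7))), Rational(-5, 2))) = Mul(125, Add(Mul(Rational(1, 2), Mul(-7, Rational(1, 7))), Rational(-5, 2))) = Mul(125, Add(Mul(Rational(1, 2), -1), Rational(-5, 2))) = Mul(125, Add(Rational(-1, 2), Rational(-5, 2))) = Mul(125, -3) = -375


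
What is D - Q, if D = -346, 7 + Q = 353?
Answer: -692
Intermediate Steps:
Q = 346 (Q = -7 + 353 = 346)
D - Q = -346 - 1*346 = -346 - 346 = -692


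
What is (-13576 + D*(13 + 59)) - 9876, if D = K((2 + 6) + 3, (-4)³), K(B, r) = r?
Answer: -28060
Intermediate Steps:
D = -64 (D = (-4)³ = -64)
(-13576 + D*(13 + 59)) - 9876 = (-13576 - 64*(13 + 59)) - 9876 = (-13576 - 64*72) - 9876 = (-13576 - 4608) - 9876 = -18184 - 9876 = -28060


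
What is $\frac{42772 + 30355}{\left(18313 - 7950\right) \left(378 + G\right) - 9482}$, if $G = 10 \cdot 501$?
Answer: $\frac{73127}{55826362} \approx 0.0013099$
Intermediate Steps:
$G = 5010$
$\frac{42772 + 30355}{\left(18313 - 7950\right) \left(378 + G\right) - 9482} = \frac{42772 + 30355}{\left(18313 - 7950\right) \left(378 + 5010\right) - 9482} = \frac{73127}{10363 \cdot 5388 - 9482} = \frac{73127}{55835844 - 9482} = \frac{73127}{55826362}$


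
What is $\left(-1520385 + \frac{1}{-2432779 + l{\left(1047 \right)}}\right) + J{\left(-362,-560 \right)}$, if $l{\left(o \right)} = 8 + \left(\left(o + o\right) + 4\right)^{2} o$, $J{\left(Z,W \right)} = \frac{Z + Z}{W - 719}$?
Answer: $- \frac{8956787858844518068}{5891133623143} \approx -1.5204 \cdot 10^{6}$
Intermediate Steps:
$J{\left(Z,W \right)} = \frac{2 Z}{-719 + W}$
$l{\left(o \right)} = 8 + o \left(4 + 2 o\right)^{2}$ ($l{\left(o \right)} = 8 + \left(2 o + 4\right)^{2} o = 8 + \left(4 + 2 o\right)^{2} o = 8 + o \left(4 + 2 o\right)^{2}$)
$\left(-1520385 + \frac{1}{-2432779 + l{\left(1047 \right)}}\right) + J{\left(-362,-560 \right)} = \left(-1520385 + \frac{1}{-2432779 + \left(8 + 4 \cdot 1047 \left(2 + 1047\right)^{2}\right)}\right) + 2 \left(-362\right) \frac{1}{-719 - 560} = \left(-1520385 + \frac{1}{-2432779 + \left(8 + 4 \cdot 1047 \cdot 1049^{2}\right)}\right) + 2 \left(-362\right) \frac{1}{-1279} = \left(-1520385 + \frac{1}{-2432779 + \left(8 + 4 \cdot 1047 \cdot 1100401\right)}\right) + 2 \left(-362\right) \left(- \frac{1}{1279}\right) = \left(-1520385 + \frac{1}{-2432779 + \left(8 + 4608479388\right)}\right) + \frac{724}{1279} = \left(-1520385 + \frac{1}{-2432779 + 4608479396}\right) + \frac{724}{1279} = \left(-1520385 + \frac{1}{4606046617}\right) + \frac{724}{1279} = - \frac{7002964185787544}{4606046617} + \frac{724}{1279} = - \frac{8956787858844518068}{5891133623143}$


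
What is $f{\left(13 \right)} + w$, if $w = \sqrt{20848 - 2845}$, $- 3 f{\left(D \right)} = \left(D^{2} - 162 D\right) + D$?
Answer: $\frac{1924}{3} + \sqrt{18003} \approx 775.51$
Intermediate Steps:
$f{\left(D \right)} = - \frac{D^{2}}{3} + \frac{161 D}{3}$ ($f{\left(D \right)} = - \frac{\left(D^{2} - 162 D\right) + D}{3} = - \frac{D^{2} - 161 D}{3} = - \frac{D^{2}}{3} + \frac{161 D}{3}$)
$w = \sqrt{18003} \approx 134.18$
$f{\left(13 \right)} + w = \frac{1}{3} \cdot 13 \left(161 - 13\right) + \sqrt{18003} = \frac{1}{3} \cdot 13 \cdot 148 + \sqrt{18003} = \frac{1924}{3} + \sqrt{18003}$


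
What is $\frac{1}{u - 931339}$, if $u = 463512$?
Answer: $- \frac{1}{467827} \approx -2.1375 \cdot 10^{-6}$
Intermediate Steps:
$\frac{1}{u - 931339} = \frac{1}{463512 - 931339} = \frac{1}{-467827} = - \frac{1}{467827}$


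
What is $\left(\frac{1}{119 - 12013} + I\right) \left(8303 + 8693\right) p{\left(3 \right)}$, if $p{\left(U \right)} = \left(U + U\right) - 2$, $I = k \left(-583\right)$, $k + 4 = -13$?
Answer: $\frac{4007025670536}{5947} \approx 6.7379 \cdot 10^{8}$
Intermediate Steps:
$k = -17$ ($k = -4 - 13 = -17$)
$I = 9911$ ($I = \left(-17\right) \left(-583\right) = 9911$)
$p{\left(U \right)} = -2 + 2 U$ ($p{\left(U \right)} = 2 U - 2 = -2 + 2 U$)
$\left(\frac{1}{119 - 12013} + I\right) \left(8303 + 8693\right) p{\left(3 \right)} = \left(\frac{1}{119 - 12013} + 9911\right) \left(8303 + 8693\right) \left(-2 + 2 \cdot 3\right) = \left(\frac{1}{-11894} + 9911\right) 16996 \left(-2 + 6\right) = \left(- \frac{1}{11894} + 9911\right) 16996 \cdot 4 = \frac{117881433}{11894} \cdot 16996 \cdot 4 = \frac{1001756417634}{5947} \cdot 4 = \frac{4007025670536}{5947}$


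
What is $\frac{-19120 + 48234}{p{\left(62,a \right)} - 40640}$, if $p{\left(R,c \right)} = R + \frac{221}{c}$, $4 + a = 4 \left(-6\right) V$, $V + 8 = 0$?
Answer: $- \frac{5473432}{7628443} \approx -0.7175$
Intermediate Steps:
$V = -8$ ($V = -8 + 0 = -8$)
$a = 188$ ($a = -4 + 4 \left(-6\right) \left(-8\right) = -4 - -192 = -4 + 192 = 188$)
$\frac{-19120 + 48234}{p{\left(62,a \right)} - 40640} = \frac{-19120 + 48234}{\left(62 + \frac{221}{188}\right) - 40640} = \frac{29114}{\left(62 + 221 \cdot \frac{1}{188}\right) - 40640} = \frac{29114}{\left(62 + \frac{221}{188}\right) - 40640} = \frac{29114}{\frac{11877}{188} - 40640} = \frac{29114}{- \frac{7628443}{188}} = 29114 \left(- \frac{188}{7628443}\right) = - \frac{5473432}{7628443}$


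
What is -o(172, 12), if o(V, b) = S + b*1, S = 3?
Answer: -15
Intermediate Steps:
o(V, b) = 3 + b (o(V, b) = 3 + b*1 = 3 + b)
-o(172, 12) = -(3 + 12) = -1*15 = -15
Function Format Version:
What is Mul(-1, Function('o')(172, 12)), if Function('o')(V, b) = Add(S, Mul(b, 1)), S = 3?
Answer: -15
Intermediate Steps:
Function('o')(V, b) = Add(3, b) (Function('o')(V, b) = Add(3, Mul(b, 1)) = Add(3, b))
Mul(-1, Function('o')(172, 12)) = Mul(-1, Add(3, 12)) = Mul(-1, 15) = -15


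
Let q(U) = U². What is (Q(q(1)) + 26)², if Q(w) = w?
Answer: 729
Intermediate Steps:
(Q(q(1)) + 26)² = (1² + 26)² = (1 + 26)² = 27² = 729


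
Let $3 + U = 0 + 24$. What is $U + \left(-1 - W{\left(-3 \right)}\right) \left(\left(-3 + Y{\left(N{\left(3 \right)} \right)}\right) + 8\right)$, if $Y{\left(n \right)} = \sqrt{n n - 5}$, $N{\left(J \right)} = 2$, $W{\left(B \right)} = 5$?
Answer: $-9 - 6 i \approx -9.0 - 6.0 i$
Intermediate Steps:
$U = 21$ ($U = -3 + \left(0 + 24\right) = -3 + 24 = 21$)
$Y{\left(n \right)} = \sqrt{-5 + n^{2}}$ ($Y{\left(n \right)} = \sqrt{n^{2} - 5} = \sqrt{-5 + n^{2}}$)
$U + \left(-1 - W{\left(-3 \right)}\right) \left(\left(-3 + Y{\left(N{\left(3 \right)} \right)}\right) + 8\right) = 21 + \left(-1 - 5\right) \left(\left(-3 + \sqrt{-5 + 2^{2}}\right) + 8\right) = 21 + \left(-1 - 5\right) \left(\left(-3 + \sqrt{-5 + 4}\right) + 8\right) = 21 - 6 \left(\left(-3 + \sqrt{-1}\right) + 8\right) = 21 - 6 \left(\left(-3 + i\right) + 8\right) = 21 - 6 \left(5 + i\right) = 21 - \left(30 + 6 i\right) = -9 - 6 i$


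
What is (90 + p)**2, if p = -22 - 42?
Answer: 676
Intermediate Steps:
p = -64
(90 + p)**2 = (90 - 64)**2 = 26**2 = 676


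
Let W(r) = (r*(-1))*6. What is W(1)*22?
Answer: -132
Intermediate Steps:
W(r) = -6*r (W(r) = -r*6 = -6*r)
W(1)*22 = -6*1*22 = -6*22 = -132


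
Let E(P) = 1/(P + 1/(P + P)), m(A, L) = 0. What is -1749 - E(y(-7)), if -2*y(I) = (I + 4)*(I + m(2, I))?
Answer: -774765/443 ≈ -1748.9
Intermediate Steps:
y(I) = -I*(4 + I)/2 (y(I) = -(I + 4)*(I + 0)/2 = -(4 + I)*I/2 = -I*(4 + I)/2)
E(P) = 1/(P + 1/(2*P))
-1749 - E(y(-7)) = -1749 - 2*(½)*(-7)*(-4 - 1*(-7))/(1 + 2*((½)*(-7)*(-4 - 1*(-7)))²) = -1749 - 2*(½)*(-7)*(-4 + 7)/(1 + 2*((½)*(-7)*(-4 + 7))²) = -1749 - 2*(½)*(-7)*3/(1 + 2*((½)*(-7)*3)²) = -1749 - 2*(-21)/(2*(1 + 2*(-21/2)²)) = -1749 - 2*(-21)/(2*(1 + 2*(441/4))) = -1749 - 2*(-21)/(2*(1 + 441/2)) = -1749 - 2*(-21)/(2*443/2) = -1749 - 2*(-21)*2/(2*443) = -1749 - 1*(-42/443) = -1749 + 42/443 = -774765/443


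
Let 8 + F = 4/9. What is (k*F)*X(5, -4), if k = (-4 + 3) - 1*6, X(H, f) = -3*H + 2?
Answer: -6188/9 ≈ -687.56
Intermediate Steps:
F = -68/9 (F = -8 + 4/9 = -68/9 ≈ -7.5556)
X(H, f) = 2 - 3*H
k = -7 (k = -1 - 6 = -7)
(k*F)*X(5, -4) = (-7*(-68/9))*(2 - 3*5) = 476*(2 - 15)/9 = (476/9)*(-13) = -6188/9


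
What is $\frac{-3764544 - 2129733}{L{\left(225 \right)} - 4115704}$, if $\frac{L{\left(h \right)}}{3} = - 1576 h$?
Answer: $\frac{5894277}{5179504} \approx 1.138$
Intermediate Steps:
$L{\left(h \right)} = - 4728 h$ ($L{\left(h \right)} = 3 \left(- 1576 h\right) = - 4728 h$)
$\frac{-3764544 - 2129733}{L{\left(225 \right)} - 4115704} = \frac{-3764544 - 2129733}{\left(-4728\right) 225 - 4115704} = - \frac{5894277}{-1063800 - 4115704} = - \frac{5894277}{-5179504} = \left(-5894277\right) \left(- \frac{1}{5179504}\right) = \frac{5894277}{5179504}$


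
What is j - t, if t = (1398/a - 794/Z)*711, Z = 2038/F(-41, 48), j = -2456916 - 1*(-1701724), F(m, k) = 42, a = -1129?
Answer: -854413991404/1150451 ≈ -7.4268e+5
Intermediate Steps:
j = -755192 (j = -2456916 + 1701724 = -755192)
Z = 1019/21 (Z = 2038/42 = 2038*(1/42) = 1019/21 ≈ 48.524)
t = -14397400188/1150451 (t = (1398/(-1129) - 794/1019/21)*711 = (1398*(-1/1129) - 794*21/1019)*711 = (-1398/1129 - 16674/1019)*711 = -20249508/1150451*711 = -14397400188/1150451 ≈ -12515.)
j - t = -755192 - 1*(-14397400188/1150451) = -755192 + 14397400188/1150451 = -854413991404/1150451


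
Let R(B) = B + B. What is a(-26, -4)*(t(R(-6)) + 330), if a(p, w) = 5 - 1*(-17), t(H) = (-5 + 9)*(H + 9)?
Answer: 6996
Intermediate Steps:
R(B) = 2*B
t(H) = 36 + 4*H (t(H) = 4*(9 + H) = 36 + 4*H)
a(p, w) = 22 (a(p, w) = 5 + 17 = 22)
a(-26, -4)*(t(R(-6)) + 330) = 22*((36 + 4*(2*(-6))) + 330) = 22*((36 + 4*(-12)) + 330) = 22*((36 - 48) + 330) = 22*(-12 + 330) = 22*318 = 6996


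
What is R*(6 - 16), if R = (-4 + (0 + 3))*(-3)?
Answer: -30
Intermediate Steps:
R = 3 (R = (-4 + 3)*(-3) = -1*(-3) = 3)
R*(6 - 16) = 3*(6 - 16) = 3*(-10) = -30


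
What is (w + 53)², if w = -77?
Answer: 576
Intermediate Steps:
(w + 53)² = (-77 + 53)² = (-24)² = 576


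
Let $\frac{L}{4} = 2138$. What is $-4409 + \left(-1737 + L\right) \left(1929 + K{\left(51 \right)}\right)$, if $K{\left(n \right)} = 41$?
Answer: $13421141$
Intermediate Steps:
$L = 8552$ ($L = 4 \cdot 2138 = 8552$)
$-4409 + \left(-1737 + L\right) \left(1929 + K{\left(51 \right)}\right) = -4409 + \left(-1737 + 8552\right) \left(1929 + 41\right) = -4409 + 6815 \cdot 1970 = -4409 + 13425550 = 13421141$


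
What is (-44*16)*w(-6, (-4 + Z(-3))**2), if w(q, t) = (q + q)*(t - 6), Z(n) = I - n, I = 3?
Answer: -16896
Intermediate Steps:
Z(n) = 3 - n
w(q, t) = 2*q*(-6 + t) (w(q, t) = (2*q)*(-6 + t) = 2*q*(-6 + t))
(-44*16)*w(-6, (-4 + Z(-3))**2) = (-44*16)*(2*(-6)*(-6 + (-4 + (3 - 1*(-3)))**2)) = -1408*(-6)*(-6 + (-4 + (3 + 3))**2) = -1408*(-6)*(-6 + (-4 + 6)**2) = -1408*(-6)*(-6 + 2**2) = -1408*(-6)*(-6 + 4) = -1408*(-6)*(-2) = -704*24 = -16896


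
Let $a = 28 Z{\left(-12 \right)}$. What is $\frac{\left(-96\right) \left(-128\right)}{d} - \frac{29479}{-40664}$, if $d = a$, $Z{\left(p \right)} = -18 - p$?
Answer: $- \frac{20613615}{284648} \approx -72.418$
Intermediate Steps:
$a = -168$ ($a = 28 \left(-18 - -12\right) = 28 \left(-18 + 12\right) = 28 \left(-6\right) = -168$)
$d = -168$
$\frac{\left(-96\right) \left(-128\right)}{d} - \frac{29479}{-40664} = \frac{\left(-96\right) \left(-128\right)}{-168} - \frac{29479}{-40664} = 12288 \left(- \frac{1}{168}\right) - - \frac{29479}{40664} = - \frac{512}{7} + \frac{29479}{40664} = - \frac{20613615}{284648}$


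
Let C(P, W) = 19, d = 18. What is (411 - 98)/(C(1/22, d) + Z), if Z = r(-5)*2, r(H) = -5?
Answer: 313/9 ≈ 34.778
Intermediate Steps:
Z = -10 (Z = -5*2 = -10)
(411 - 98)/(C(1/22, d) + Z) = (411 - 98)/(19 - 10) = 313/9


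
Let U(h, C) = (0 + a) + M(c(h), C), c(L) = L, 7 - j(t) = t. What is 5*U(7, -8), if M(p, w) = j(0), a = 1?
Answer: 40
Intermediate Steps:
j(t) = 7 - t
M(p, w) = 7 (M(p, w) = 7 - 1*0 = 7 + 0 = 7)
U(h, C) = 8 (U(h, C) = (0 + 1) + 7 = 1 + 7 = 8)
5*U(7, -8) = 5*8 = 40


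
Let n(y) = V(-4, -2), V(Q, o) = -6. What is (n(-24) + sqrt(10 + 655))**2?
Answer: (6 - sqrt(665))**2 ≈ 391.55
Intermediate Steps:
n(y) = -6
(n(-24) + sqrt(10 + 655))**2 = (-6 + sqrt(10 + 655))**2 = (-6 + sqrt(665))**2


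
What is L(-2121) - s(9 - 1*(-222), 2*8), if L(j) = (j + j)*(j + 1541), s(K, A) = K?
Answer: 2460129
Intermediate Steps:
L(j) = 2*j*(1541 + j) (L(j) = (2*j)*(1541 + j) = 2*j*(1541 + j))
L(-2121) - s(9 - 1*(-222), 2*8) = 2*(-2121)*(1541 - 2121) - (9 - 1*(-222)) = 2*(-2121)*(-580) - (9 + 222) = 2460360 - 1*231 = 2460360 - 231 = 2460129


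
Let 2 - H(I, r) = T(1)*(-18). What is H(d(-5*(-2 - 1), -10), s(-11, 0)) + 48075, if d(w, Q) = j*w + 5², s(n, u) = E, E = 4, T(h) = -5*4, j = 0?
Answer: 47717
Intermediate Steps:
T(h) = -20
s(n, u) = 4
d(w, Q) = 25 (d(w, Q) = 0*w + 5² = 0 + 25 = 25)
H(I, r) = -358 (H(I, r) = 2 - (-20)*(-18) = 2 - 1*360 = 2 - 360 = -358)
H(d(-5*(-2 - 1), -10), s(-11, 0)) + 48075 = -358 + 48075 = 47717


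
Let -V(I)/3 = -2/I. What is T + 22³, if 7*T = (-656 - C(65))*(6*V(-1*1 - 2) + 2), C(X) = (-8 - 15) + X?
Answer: 81516/7 ≈ 11645.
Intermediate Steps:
C(X) = -23 + X
V(I) = 6/I (V(I) = -(-6)/I = 6/I)
T = 6980/7 (T = ((-656 - (-23 + 65))*(6*(6/(-1*1 - 2)) + 2))/7 = ((-656 - 1*42)*(6*(6/(-1 - 2)) + 2))/7 = ((-656 - 42)*(6*(6/(-3)) + 2))/7 = (-698*(6*(6*(-⅓)) + 2))/7 = (-698*(6*(-2) + 2))/7 = (-698*(-12 + 2))/7 = (-698*(-10))/7 = (⅐)*6980 = 6980/7 ≈ 997.14)
T + 22³ = 6980/7 + 22³ = 6980/7 + 10648 = 81516/7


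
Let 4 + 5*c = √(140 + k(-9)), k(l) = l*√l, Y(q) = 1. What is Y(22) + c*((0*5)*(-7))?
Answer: 1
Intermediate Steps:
k(l) = l^(3/2)
c = -⅘ + √(140 - 27*I)/5 (c = -⅘ + √(140 + (-9)^(3/2))/5 = -⅘ + √(140 - 27*I)/5 ≈ 1.5773 - 0.22715*I)
Y(22) + c*((0*5)*(-7)) = 1 + (-⅘ + √(140 - 27*I)/5)*((0*5)*(-7)) = 1 + (-⅘ + √(140 - 27*I)/5)*(0*(-7)) = 1 + (-⅘ + √(140 - 27*I)/5)*0 = 1 + 0 = 1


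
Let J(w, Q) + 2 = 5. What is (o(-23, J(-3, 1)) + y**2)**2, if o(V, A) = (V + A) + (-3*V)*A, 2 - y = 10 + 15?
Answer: 512656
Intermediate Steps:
J(w, Q) = 3 (J(w, Q) = -2 + 5 = 3)
y = -23 (y = 2 - (10 + 15) = 2 - 1*25 = 2 - 25 = -23)
o(V, A) = A + V - 3*A*V (o(V, A) = (A + V) - 3*A*V = A + V - 3*A*V)
(o(-23, J(-3, 1)) + y**2)**2 = ((3 - 23 - 3*3*(-23)) + (-23)**2)**2 = ((3 - 23 + 207) + 529)**2 = (187 + 529)**2 = 716**2 = 512656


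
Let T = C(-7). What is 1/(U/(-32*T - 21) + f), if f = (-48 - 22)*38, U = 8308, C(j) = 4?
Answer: -149/404648 ≈ -0.00036822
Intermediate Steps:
T = 4
f = -2660 (f = -70*38 = -2660)
1/(U/(-32*T - 21) + f) = 1/(8308/(-32*4 - 21) - 2660) = 1/(8308/(-128 - 21) - 2660) = 1/(8308/(-149) - 2660) = 1/(8308*(-1/149) - 2660) = 1/(-8308/149 - 2660) = 1/(-404648/149) = -149/404648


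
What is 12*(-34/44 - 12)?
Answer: -1686/11 ≈ -153.27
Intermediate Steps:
12*(-34/44 - 12) = 12*(-34*1/44 - 12) = 12*(-17/22 - 12) = 12*(-281/22) = -1686/11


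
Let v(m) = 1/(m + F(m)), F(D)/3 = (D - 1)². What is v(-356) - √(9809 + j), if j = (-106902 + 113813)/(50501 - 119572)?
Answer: 1/381991 - 8*√2530078378/4063 ≈ -99.040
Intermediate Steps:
F(D) = 3*(-1 + D)² (F(D) = 3*(D - 1)² = 3*(-1 + D)²)
j = -6911/69071 (j = 6911/(-69071) = 6911*(-1/69071) = -6911/69071 ≈ -0.10006)
v(m) = 1/(m + 3*(-1 + m)²)
v(-356) - √(9809 + j) = 1/(-356 + 3*(-1 - 356)²) - √(9809 - 6911/69071) = 1/(-356 + 3*(-357)²) - √(677510528/69071) = 1/(-356 + 3*127449) - 8*√2530078378/4063 = 1/(-356 + 382347) - 8*√2530078378/4063 = 1/381991 - 8*√2530078378/4063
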